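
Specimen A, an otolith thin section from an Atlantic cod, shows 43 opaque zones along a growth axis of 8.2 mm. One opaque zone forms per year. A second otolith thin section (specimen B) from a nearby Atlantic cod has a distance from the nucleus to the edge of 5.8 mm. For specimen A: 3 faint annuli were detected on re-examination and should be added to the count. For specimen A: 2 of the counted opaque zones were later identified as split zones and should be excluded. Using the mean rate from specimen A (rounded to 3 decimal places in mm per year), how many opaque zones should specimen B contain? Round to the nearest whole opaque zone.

Specimen A: correcting the raw count gives 43 − 2 + 3 = 44 true opaque zones.
A: Mean rate = 8.2 mm / 44 years ≈ 0.186 mm/yr.
For B, 5.8 / 0.186 = 31.18 years ≈ 31 opaque zones.

31 opaque zones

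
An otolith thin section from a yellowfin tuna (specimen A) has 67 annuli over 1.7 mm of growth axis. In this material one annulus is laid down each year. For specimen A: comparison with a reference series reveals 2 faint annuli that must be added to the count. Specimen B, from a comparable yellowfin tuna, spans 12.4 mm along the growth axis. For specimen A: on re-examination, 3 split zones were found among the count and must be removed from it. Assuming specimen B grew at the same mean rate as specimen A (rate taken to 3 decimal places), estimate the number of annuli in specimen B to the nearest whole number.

477 annuli

Specimen A: after corrections the count is 67 − 3 + 2 = 66 annuli.
A: Extension rate ≈ 1.7 / 66 = 0.026 mm/year.
B spans 12.4 / 0.026 = 476.92 years ≈ 477 annuli.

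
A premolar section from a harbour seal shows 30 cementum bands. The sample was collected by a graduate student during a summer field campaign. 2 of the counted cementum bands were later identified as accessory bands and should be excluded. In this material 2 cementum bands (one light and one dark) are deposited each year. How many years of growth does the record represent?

14 years

Correcting the raw count gives 30 − 2 = 28 true cementum bands.
28 cementum bands at 2 per year is 28 / 2 = 14 years.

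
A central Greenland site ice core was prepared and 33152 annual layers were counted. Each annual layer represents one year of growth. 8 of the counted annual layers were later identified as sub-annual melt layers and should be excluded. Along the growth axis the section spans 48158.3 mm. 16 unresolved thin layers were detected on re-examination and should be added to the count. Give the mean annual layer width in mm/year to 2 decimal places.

1.45 mm/year

Adjusted count: 33152 − 8 + 16 = 33160 annual layers.
48158.3 mm over 33160 years gives 48158.3 / 33160 ≈ 1.45 mm/year.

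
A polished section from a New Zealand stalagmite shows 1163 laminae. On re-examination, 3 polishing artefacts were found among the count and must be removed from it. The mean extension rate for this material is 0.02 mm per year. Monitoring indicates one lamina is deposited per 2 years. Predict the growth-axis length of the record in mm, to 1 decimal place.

After corrections the count is 1163 − 3 = 1160 laminae.
Multiplying by 2 years per lamina: 1160 × 2 = 2320 years.
2320 years at 0.02 mm/year gives 0.02 × 2320 = 46.4 mm.

46.4 mm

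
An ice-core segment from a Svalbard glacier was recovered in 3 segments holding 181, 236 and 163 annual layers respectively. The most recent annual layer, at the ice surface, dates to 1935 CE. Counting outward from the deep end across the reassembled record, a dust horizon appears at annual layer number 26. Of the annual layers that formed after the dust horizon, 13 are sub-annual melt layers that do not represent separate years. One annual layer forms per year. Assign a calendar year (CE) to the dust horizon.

Total annual layers = 181 + 236 + 163 = 580.
Between annual layer 26 and the ice surface there are 580 − 26 = 554 annual layers.
Removing the 13 false annual layers leaves 554 − 13 = 541 true annual layers beyond the dust horizon.
The annual layer at the ice surface is 1935 CE, so the dust horizon dates to 1935 − 541 = 1394 CE.

1394 CE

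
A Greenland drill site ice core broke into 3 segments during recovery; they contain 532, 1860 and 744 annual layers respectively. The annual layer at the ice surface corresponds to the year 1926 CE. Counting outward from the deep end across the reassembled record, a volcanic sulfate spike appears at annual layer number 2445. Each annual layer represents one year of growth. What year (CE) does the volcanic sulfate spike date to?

1235 CE

Total annual layers = 532 + 1860 + 744 = 3136.
Between annual layer 2445 and the ice surface there are 3136 − 2445 = 691 annual layers.
The annual layer at the ice surface is 1926 CE, so the volcanic sulfate spike dates to 1926 − 691 = 1235 CE.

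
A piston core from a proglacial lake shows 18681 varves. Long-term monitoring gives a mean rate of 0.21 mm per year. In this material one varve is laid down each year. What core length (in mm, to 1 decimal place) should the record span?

The record spans 18681 years at 0.21 mm per year.
Length ≈ 0.21 × 18681 = 3923.0 mm.

3923.0 mm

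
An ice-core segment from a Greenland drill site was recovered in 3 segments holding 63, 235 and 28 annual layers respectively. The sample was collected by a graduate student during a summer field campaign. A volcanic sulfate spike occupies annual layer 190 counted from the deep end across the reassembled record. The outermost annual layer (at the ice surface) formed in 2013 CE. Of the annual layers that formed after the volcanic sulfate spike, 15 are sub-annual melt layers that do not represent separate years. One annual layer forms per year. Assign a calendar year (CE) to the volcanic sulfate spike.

Total annual layers = 63 + 235 + 28 = 326.
326 − 190 = 136 annual layers lie beyond the volcanic sulfate spike toward the ice surface.
Excluding 15 false annual layers: 136 − 15 = 121.
2013 − 121 = 1892 CE.

1892 CE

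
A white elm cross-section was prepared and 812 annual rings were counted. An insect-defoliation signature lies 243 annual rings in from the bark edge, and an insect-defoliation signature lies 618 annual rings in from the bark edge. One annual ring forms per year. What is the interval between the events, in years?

618 − 243 = 375 annual rings lie between the two events.
That is 375 years at one annual ring per year.

375 years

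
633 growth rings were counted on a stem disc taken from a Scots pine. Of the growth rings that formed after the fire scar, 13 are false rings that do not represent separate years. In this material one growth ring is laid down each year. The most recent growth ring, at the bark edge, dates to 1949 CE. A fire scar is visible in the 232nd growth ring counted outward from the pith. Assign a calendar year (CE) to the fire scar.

633 − 232 = 401 growth rings lie beyond the fire scar toward the bark edge.
Removing the 13 false growth rings leaves 401 − 13 = 388 true growth rings beyond the fire scar.
1949 − 388 = 1561 CE.

1561 CE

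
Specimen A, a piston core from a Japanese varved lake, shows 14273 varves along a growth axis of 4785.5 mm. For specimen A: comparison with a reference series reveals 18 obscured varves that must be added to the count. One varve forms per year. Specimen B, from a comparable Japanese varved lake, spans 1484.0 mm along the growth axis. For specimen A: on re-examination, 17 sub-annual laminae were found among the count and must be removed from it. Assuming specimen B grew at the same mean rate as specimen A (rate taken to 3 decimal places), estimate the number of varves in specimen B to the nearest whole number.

4430 varves

Specimen A: correcting the raw count gives 14273 − 17 + 18 = 14274 true varves.
A: Extension rate ≈ 4785.5 / 14274 = 0.335 mm/year.
Specimen B: 1484.0 mm / 0.335 mm per year = 4429.85 years ≈ 4430 varves.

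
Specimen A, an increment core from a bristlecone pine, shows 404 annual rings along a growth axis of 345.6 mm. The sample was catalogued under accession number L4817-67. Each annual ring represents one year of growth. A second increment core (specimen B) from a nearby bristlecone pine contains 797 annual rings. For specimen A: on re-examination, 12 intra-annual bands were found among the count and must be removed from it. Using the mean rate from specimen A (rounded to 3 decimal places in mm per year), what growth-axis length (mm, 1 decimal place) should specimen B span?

703.0 mm

Specimen A: true annual ring count = 404 − 12 = 392.
A: 345.6 mm over 392 years gives 345.6 / 392 ≈ 0.882 mm/yr.
For B, 0.882 mm/year × 797 years = 703.0 mm.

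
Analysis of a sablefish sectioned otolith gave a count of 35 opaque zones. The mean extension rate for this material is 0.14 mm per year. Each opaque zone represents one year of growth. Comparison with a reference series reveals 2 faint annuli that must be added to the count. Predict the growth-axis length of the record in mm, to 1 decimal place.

5.2 mm

True opaque zone count = 35 + 2 = 37.
Predicted length = 0.14 mm/year × 37 years = 5.2 mm.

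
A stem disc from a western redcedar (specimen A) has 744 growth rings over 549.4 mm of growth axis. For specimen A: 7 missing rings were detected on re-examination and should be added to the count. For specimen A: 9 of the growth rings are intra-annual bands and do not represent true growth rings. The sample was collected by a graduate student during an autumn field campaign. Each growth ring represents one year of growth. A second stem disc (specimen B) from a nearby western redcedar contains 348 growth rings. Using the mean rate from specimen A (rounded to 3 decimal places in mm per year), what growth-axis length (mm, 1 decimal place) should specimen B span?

257.5 mm

Specimen A: correcting the raw count gives 744 − 9 + 7 = 742 true growth rings.
A: Extension rate ≈ 549.4 / 742 = 0.740 mm/year.
Length of B = 0.740 × 348 = 257.5 mm.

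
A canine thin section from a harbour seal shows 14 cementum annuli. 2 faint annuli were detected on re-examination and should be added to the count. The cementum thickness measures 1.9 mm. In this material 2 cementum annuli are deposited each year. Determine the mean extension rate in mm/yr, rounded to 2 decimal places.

0.24 mm/yr

Correcting the raw count gives 14 + 2 = 16 true cementum annuli.
With 2 cementum annuli per year, 16 / 2 = 8 years.
Mean rate = 1.9 mm / 8 years ≈ 0.24 mm/yr.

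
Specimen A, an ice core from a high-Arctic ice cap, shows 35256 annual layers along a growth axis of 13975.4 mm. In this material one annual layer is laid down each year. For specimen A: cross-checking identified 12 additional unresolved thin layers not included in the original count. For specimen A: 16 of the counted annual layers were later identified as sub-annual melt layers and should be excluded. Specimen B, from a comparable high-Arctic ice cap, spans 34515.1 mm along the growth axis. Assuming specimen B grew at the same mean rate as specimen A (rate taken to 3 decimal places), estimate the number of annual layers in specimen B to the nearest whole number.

Specimen A: after corrections the count is 35256 − 16 + 12 = 35252 annual layers.
A: Extension rate ≈ 13975.4 / 35252 = 0.396 mm/year.
For B, 34515.1 / 0.396 = 87159.34 years ≈ 87159 annual layers.

87159 annual layers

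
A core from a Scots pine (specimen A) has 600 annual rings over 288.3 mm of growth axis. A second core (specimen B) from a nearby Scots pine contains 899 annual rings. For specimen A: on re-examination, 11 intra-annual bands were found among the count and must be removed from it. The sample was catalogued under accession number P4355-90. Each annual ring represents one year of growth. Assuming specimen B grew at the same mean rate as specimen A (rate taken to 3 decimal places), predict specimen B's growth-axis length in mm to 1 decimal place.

Specimen A: after corrections the count is 600 − 11 = 589 annual rings.
A: 288.3 mm over 589 years gives 288.3 / 589 ≈ 0.489 mm/year.
B's length ≈ 0.489 × 899 = 439.6 mm.

439.6 mm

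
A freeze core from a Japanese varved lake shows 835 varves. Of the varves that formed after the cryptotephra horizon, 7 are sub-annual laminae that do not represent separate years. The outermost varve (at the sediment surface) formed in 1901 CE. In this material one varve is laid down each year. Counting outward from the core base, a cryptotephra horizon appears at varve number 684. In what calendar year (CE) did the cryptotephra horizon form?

1757 CE

The cryptotephra horizon sits at varve 684 from the core base, so 835 − 684 = 151 varves formed after it.
Excluding 7 false varves: 151 − 7 = 144.
1901 − 144 = 1757 CE.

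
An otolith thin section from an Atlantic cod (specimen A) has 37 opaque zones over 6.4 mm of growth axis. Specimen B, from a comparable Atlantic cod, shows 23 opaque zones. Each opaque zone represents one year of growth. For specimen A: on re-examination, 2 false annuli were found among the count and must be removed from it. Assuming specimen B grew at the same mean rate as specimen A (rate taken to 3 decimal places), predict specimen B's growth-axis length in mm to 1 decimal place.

Specimen A: true opaque zone count = 37 − 2 = 35.
A: 6.4 mm over 35 years gives 6.4 / 35 ≈ 0.183 mm/yr.
For B, 0.183 mm/year × 23 years = 4.2 mm.

4.2 mm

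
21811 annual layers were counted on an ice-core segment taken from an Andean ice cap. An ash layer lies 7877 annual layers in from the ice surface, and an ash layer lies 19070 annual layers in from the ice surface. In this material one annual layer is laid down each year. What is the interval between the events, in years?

Separation: 19070 − 7877 = 11193 annual layers.
At one annual layer per year, 11193 years elapsed between them.

11193 yr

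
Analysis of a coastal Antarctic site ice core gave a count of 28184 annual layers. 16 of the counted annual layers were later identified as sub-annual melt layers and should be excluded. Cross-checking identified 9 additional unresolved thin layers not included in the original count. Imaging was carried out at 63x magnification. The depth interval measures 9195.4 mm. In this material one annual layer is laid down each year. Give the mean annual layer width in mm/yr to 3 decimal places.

0.326 mm/yr

Adjusted count: 28184 − 16 + 9 = 28177 annual layers.
Extension rate ≈ 9195.4 / 28177 = 0.326 mm/yr.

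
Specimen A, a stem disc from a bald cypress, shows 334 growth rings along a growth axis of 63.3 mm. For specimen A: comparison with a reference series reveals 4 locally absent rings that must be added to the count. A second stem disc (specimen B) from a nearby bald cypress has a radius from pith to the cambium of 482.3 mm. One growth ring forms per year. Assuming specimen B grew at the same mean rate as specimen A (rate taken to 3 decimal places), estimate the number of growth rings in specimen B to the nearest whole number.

2579 growth rings

Specimen A: correcting the raw count gives 334 + 4 = 338 true growth rings.
A: Mean rate = 63.3 mm / 338 years ≈ 0.187 mm/year.
B spans 482.3 / 0.187 = 2579.14 years ≈ 2579 growth rings.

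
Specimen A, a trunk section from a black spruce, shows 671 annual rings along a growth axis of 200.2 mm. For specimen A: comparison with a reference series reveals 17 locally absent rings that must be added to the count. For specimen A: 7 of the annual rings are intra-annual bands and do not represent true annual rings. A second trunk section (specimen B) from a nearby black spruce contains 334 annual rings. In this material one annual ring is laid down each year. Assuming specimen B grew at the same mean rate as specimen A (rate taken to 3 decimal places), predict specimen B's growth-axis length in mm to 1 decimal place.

Specimen A: true annual ring count = 671 − 7 + 17 = 681.
A: Extension rate ≈ 200.2 / 681 = 0.294 mm/year.
Length of B = 0.294 × 334 = 98.2 mm.

98.2 mm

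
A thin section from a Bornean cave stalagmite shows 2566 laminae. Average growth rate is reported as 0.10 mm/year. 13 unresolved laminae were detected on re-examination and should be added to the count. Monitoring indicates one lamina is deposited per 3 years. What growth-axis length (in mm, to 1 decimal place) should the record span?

Correcting the raw count gives 2566 + 13 = 2579 true laminae.
At 3 years per lamina, 2579 × 3 = 7737 years.
Length ≈ 0.10 × 7737 = 773.7 mm.

773.7 mm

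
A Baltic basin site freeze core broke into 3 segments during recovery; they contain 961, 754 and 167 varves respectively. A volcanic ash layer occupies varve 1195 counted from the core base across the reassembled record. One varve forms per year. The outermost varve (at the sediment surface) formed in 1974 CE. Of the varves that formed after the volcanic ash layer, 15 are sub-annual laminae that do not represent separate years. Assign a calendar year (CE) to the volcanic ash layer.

1302 CE

Total varves = 961 + 754 + 167 = 1882.
Between varve 1195 and the sediment surface there are 1882 − 1195 = 687 varves.
Excluding 15 false varves: 687 − 15 = 672.
1974 − 672 = 1302 CE.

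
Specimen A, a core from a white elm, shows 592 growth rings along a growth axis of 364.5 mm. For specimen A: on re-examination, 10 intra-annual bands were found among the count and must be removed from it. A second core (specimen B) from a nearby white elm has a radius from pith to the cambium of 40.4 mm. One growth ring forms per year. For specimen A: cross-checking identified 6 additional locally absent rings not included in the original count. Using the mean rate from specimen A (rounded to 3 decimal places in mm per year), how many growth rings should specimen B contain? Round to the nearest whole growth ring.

Specimen A: adjusted count: 592 − 10 + 6 = 588 growth rings.
A: 364.5 mm over 588 years gives 364.5 / 588 ≈ 0.620 mm per year.
B spans 40.4 / 0.620 = 65.16 years ≈ 65 growth rings.

65 growth rings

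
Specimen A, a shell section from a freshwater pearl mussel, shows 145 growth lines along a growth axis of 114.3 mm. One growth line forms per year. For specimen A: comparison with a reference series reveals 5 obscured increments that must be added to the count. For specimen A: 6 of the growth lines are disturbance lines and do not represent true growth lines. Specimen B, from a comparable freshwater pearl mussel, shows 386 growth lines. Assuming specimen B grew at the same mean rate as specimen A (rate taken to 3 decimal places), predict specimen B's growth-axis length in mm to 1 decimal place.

Specimen A: adjusted count: 145 − 6 + 5 = 144 growth lines.
A: Extension rate ≈ 114.3 / 144 = 0.794 mm/yr.
For B, 0.794 mm/year × 386 years = 306.5 mm.

306.5 mm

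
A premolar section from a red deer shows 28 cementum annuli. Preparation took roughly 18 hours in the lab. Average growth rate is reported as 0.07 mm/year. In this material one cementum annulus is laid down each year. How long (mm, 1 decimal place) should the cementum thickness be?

28 years of growth are recorded.
28 years at 0.07 mm/year gives 0.07 × 28 = 2.0 mm.

2.0 mm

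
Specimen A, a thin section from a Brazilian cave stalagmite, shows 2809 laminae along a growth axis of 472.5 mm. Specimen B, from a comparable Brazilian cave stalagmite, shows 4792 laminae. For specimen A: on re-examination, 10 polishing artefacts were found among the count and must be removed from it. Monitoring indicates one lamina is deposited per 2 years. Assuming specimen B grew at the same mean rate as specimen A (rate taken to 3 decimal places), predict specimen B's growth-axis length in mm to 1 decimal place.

805.1 mm

Specimen A: adjusted count: 2809 − 10 = 2799 laminae.
Specimen A: at 2 years per lamina, 2799 × 2 = 5598 years.
A: 472.5 mm over 5598 years gives 472.5 / 5598 ≈ 0.084 mm/year.
Specimen B: multiplying by 2 years per lamina: 4792 × 2 = 9584 years. B's length ≈ 0.084 × 9584 = 805.1 mm.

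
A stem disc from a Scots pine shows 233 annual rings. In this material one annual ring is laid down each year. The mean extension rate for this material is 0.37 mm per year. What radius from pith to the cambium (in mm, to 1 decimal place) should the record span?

The record spans 233 years at 0.37 mm per year.
Predicted length = 0.37 mm/year × 233 years = 86.2 mm.

86.2 mm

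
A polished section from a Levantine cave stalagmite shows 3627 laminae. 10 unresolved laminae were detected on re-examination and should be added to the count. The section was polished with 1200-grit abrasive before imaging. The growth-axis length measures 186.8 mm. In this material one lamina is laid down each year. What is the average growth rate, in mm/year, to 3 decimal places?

0.051 mm/year

After corrections the count is 3627 + 10 = 3637 laminae.
186.8 mm over 3637 years gives 186.8 / 3637 ≈ 0.051 mm/year.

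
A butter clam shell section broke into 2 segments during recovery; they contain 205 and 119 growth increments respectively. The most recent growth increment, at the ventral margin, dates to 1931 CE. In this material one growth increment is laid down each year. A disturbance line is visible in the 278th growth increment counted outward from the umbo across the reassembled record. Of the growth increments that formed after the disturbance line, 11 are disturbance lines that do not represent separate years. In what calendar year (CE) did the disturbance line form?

Total growth increments = 205 + 119 = 324.
The disturbance line sits at growth increment 278 from the umbo, so 324 − 278 = 46 growth increments formed after it.
Removing the 11 false growth increments leaves 46 − 11 = 35 true growth increments beyond the disturbance line.
The growth increment at the ventral margin is 1931 CE, so the disturbance line dates to 1931 − 35 = 1896 CE.

1896 CE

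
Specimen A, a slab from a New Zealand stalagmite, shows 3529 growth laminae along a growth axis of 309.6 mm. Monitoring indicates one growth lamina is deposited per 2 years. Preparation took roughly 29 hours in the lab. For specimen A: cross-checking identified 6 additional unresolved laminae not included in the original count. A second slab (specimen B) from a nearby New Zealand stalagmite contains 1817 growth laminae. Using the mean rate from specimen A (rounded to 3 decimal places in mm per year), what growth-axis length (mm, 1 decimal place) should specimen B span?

159.9 mm

Specimen A: true growth lamina count = 3529 + 6 = 3535.
Specimen A: multiplying by 2 years per growth lamina: 3535 × 2 = 7070 years.
A: Extension rate ≈ 309.6 / 7070 = 0.044 mm/year.
Specimen B: 1817 growth laminae at 2 years each span 1817 × 2 = 3634 years. For B, 0.044 mm/year × 3634 years = 159.9 mm.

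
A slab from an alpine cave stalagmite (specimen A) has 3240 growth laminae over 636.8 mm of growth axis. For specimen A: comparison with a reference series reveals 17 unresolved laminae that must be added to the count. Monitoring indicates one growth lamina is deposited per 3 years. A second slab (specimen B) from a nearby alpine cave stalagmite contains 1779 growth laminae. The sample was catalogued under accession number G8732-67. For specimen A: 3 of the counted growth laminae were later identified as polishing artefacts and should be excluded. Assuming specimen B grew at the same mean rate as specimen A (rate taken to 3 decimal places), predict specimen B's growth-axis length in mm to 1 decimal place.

Specimen A: true growth lamina count = 3240 − 3 + 17 = 3254.
Specimen A: multiplying by 3 years per growth lamina: 3254 × 3 = 9762 years.
A: Mean rate = 636.8 mm / 9762 years ≈ 0.065 mm per year.
Specimen B: multiplying by 3 years per growth lamina: 1779 × 3 = 5337 years. For B, 0.065 mm/year × 5337 years = 346.9 mm.

346.9 mm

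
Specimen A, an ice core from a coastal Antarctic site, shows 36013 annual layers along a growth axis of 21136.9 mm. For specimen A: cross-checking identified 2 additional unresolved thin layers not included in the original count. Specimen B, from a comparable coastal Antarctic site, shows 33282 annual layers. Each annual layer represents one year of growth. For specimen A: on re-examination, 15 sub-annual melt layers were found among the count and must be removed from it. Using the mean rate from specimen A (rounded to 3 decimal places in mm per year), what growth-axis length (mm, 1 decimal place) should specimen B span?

Specimen A: correcting the raw count gives 36013 − 15 + 2 = 36000 true annual layers.
A: 21136.9 mm over 36000 years gives 21136.9 / 36000 ≈ 0.587 mm/year.
B's length ≈ 0.587 × 33282 = 19536.5 mm.

19536.5 mm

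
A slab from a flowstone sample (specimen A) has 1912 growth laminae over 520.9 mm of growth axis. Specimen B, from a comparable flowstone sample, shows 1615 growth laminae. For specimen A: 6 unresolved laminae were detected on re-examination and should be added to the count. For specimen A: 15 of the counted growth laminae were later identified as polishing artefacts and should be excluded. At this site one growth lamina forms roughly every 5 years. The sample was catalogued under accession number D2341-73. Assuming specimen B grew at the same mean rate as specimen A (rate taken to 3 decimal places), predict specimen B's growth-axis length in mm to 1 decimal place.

444.1 mm

Specimen A: adjusted count: 1912 − 15 + 6 = 1903 growth laminae.
Specimen A: 1903 growth laminae at 5 years each span 1903 × 5 = 9515 years.
A: Mean rate = 520.9 mm / 9515 years ≈ 0.055 mm/year.
Specimen B: multiplying by 5 years per growth lamina: 1615 × 5 = 8075 years. For B, 0.055 mm/year × 8075 years = 444.1 mm.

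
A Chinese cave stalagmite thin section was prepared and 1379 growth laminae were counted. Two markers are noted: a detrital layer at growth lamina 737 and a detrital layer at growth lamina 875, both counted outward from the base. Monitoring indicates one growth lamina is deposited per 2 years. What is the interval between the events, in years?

276 years

The two markers are separated by 875 − 737 = 138 growth laminae.
At 2 years per growth lamina, 138 × 2 = 276 years.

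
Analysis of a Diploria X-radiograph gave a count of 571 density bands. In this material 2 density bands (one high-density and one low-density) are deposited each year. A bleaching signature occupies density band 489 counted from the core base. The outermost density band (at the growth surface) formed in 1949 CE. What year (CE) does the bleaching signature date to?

The bleaching signature sits at density band 489 from the core base, so 571 − 489 = 82 density bands formed after it.
Dividing by 2 density bands per year: 82 / 2 = 41 years.
1949 − 41 = 1908 CE.

1908 CE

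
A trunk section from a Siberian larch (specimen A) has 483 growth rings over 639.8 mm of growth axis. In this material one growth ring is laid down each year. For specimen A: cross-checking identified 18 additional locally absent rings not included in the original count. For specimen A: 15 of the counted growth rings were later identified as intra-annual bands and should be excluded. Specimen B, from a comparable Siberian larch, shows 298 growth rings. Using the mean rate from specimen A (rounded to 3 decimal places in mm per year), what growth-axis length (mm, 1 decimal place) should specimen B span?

392.2 mm

Specimen A: after corrections the count is 483 − 15 + 18 = 486 growth rings.
A: Extension rate ≈ 639.8 / 486 = 1.316 mm per year.
Length of B = 1.316 × 298 = 392.2 mm.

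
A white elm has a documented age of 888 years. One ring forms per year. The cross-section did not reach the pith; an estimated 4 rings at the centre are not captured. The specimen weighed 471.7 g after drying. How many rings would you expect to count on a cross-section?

One ring per year gives 888 rings over 888 years.
Less the 4 uncaptured rings: 888 − 4 = 884.

884 rings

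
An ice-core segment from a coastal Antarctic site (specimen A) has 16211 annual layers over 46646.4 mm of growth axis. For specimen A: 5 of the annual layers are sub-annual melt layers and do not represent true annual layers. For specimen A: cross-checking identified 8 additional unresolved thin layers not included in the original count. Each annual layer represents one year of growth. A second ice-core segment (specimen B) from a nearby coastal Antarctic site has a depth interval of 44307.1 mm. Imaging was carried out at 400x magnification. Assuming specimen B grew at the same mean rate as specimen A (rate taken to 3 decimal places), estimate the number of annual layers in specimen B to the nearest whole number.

Specimen A: adjusted count: 16211 − 5 + 8 = 16214 annual layers.
A: 46646.4 mm over 16214 years gives 46646.4 / 16214 ≈ 2.877 mm/year.
B spans 44307.1 / 2.877 = 15400.45 years ≈ 15400 annual layers.

15400 annual layers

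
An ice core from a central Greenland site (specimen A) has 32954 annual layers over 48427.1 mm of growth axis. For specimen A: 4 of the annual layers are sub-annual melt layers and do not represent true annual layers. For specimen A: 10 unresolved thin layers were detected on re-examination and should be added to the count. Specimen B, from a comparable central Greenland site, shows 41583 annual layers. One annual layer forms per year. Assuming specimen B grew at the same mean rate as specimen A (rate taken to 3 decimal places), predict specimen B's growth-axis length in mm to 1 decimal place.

61085.4 mm

Specimen A: adjusted count: 32954 − 4 + 10 = 32960 annual layers.
A: 48427.1 mm over 32960 years gives 48427.1 / 32960 ≈ 1.469 mm per year.
Length of B = 1.469 × 41583 = 61085.4 mm.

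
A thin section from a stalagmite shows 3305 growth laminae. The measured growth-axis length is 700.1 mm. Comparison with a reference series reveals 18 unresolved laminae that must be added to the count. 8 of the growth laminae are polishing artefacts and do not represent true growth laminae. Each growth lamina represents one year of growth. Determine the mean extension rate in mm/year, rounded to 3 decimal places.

0.211 mm/year

After corrections the count is 3305 − 8 + 18 = 3315 growth laminae.
Extension rate ≈ 700.1 / 3315 = 0.211 mm/year.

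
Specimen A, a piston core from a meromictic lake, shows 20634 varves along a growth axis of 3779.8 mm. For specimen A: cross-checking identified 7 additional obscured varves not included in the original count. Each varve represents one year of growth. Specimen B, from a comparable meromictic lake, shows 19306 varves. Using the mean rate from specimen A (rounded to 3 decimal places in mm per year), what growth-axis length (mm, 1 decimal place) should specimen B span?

3533.0 mm

Specimen A: adjusted count: 20634 + 7 = 20641 varves.
A: 3779.8 mm over 20641 years gives 3779.8 / 20641 ≈ 0.183 mm/yr.
Length of B = 0.183 × 19306 = 3533.0 mm.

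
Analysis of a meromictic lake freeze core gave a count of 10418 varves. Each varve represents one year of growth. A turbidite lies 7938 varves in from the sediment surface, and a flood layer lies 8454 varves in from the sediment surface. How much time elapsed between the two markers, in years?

516 yr

8454 − 7938 = 516 varves lie between the two events.
One varve per year makes the interval 516 years.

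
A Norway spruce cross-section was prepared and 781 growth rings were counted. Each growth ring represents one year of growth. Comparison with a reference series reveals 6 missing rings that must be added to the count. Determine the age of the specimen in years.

787 years

Correcting the raw count gives 781 + 6 = 787 true growth rings.
At one growth ring per year, that is 787 years.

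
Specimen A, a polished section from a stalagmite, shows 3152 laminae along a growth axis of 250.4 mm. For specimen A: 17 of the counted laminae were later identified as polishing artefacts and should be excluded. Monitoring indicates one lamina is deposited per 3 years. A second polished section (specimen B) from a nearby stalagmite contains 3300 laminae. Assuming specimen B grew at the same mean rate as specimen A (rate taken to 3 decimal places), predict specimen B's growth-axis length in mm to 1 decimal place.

Specimen A: after corrections the count is 3152 − 17 = 3135 laminae.
Specimen A: at 3 years per lamina, 3135 × 3 = 9405 years.
A: 250.4 mm over 9405 years gives 250.4 / 9405 ≈ 0.027 mm/year.
Specimen B: 3300 laminae at 3 years each span 3300 × 3 = 9900 years. Length of B = 0.027 × 9900 = 267.3 mm.

267.3 mm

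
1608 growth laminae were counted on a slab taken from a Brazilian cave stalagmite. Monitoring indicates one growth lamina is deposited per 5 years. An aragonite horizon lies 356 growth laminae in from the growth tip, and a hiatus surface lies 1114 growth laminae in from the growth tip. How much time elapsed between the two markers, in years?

The two markers are separated by 1114 − 356 = 758 growth laminae.
At 5 years per growth lamina, 758 × 5 = 3790 years.

3790 yr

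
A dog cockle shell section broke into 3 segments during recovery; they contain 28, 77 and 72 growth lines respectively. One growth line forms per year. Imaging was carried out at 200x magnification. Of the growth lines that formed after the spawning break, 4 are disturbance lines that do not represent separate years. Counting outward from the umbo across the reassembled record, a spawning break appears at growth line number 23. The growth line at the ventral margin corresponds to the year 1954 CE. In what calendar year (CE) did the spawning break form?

1804 CE

Total growth lines = 28 + 77 + 72 = 177.
177 − 23 = 154 growth lines lie beyond the spawning break toward the ventral margin.
Removing the 4 false growth lines leaves 154 − 4 = 150 true growth lines beyond the spawning break.
1954 − 150 = 1804 CE.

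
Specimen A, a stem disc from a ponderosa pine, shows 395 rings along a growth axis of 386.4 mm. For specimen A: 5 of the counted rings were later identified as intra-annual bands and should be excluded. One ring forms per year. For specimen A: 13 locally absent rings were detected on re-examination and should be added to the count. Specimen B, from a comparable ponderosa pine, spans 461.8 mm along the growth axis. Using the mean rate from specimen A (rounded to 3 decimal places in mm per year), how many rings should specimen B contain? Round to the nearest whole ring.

Specimen A: correcting the raw count gives 395 − 5 + 13 = 403 true rings.
A: 386.4 mm over 403 years gives 386.4 / 403 ≈ 0.959 mm/year.
For B, 461.8 / 0.959 = 481.54 years ≈ 482 rings.

482 rings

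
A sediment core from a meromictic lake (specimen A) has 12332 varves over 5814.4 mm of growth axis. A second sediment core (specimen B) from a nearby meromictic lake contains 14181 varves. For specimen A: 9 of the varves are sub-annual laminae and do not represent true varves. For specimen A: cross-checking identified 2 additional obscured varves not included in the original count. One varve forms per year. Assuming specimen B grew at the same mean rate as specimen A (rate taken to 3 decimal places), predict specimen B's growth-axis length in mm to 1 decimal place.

Specimen A: adjusted count: 12332 − 9 + 2 = 12325 varves.
A: Mean rate = 5814.4 mm / 12325 years ≈ 0.472 mm/year.
Length of B = 0.472 × 14181 = 6693.4 mm.

6693.4 mm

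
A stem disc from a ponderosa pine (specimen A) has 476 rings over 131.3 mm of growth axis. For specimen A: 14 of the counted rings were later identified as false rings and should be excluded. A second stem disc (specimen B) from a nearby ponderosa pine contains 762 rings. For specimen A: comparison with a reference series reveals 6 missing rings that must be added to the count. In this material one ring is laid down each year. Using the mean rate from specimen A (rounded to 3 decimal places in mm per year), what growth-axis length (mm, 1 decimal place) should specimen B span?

Specimen A: after corrections the count is 476 − 14 + 6 = 468 rings.
A: Extension rate ≈ 131.3 / 468 = 0.281 mm/yr.
For B, 0.281 mm/year × 762 years = 214.1 mm.

214.1 mm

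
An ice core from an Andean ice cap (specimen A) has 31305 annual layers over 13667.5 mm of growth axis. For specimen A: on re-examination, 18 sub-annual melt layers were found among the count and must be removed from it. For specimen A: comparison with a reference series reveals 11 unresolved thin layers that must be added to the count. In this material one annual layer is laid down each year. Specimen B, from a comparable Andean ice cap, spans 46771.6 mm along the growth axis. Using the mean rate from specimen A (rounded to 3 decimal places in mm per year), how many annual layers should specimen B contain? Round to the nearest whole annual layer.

107029 annual layers

Specimen A: adjusted count: 31305 − 18 + 11 = 31298 annual layers.
A: Extension rate ≈ 13667.5 / 31298 = 0.437 mm/year.
For B, 46771.6 / 0.437 = 107028.83 years ≈ 107029 annual layers.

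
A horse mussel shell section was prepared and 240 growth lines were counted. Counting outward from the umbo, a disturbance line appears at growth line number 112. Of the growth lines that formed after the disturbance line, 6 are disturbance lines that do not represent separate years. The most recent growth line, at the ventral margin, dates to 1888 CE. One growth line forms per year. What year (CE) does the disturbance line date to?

1766 CE

The disturbance line sits at growth line 112 from the umbo, so 240 − 112 = 128 growth lines formed after it.
128 − 6 false = 122 true growth lines after the disturbance line.
The growth line at the ventral margin is 1888 CE, so the disturbance line dates to 1888 − 122 = 1766 CE.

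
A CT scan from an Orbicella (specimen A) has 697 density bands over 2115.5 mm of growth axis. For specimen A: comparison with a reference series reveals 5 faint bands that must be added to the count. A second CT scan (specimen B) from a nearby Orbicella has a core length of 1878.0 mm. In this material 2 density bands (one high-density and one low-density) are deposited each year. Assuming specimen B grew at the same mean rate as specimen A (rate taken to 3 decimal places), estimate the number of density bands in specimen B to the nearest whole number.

Specimen A: true density band count = 697 + 5 = 702.
Specimen A: with 2 density bands per year, 702 / 2 = 351 years.
A: 2115.5 mm over 351 years gives 2115.5 / 351 ≈ 6.027 mm/year.
For B, 1878.0 / 6.027 = 311.60 years; at 2 density bands per year that is 311.60 × 2 ≈ 623 density bands.

623 density bands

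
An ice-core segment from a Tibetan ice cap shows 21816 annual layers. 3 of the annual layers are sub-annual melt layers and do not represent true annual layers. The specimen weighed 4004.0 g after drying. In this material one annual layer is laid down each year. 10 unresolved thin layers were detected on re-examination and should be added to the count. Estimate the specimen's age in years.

Adjusted count: 21816 − 3 + 10 = 21823 annual layers.
One annual layer per year makes the duration 21823 years.

21823 years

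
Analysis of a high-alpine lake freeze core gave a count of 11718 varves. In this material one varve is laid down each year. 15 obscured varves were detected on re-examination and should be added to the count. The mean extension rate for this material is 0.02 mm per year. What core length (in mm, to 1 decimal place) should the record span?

234.7 mm

Adjusted count: 11718 + 15 = 11733 varves.
11733 years at 0.02 mm/year gives 0.02 × 11733 = 234.7 mm.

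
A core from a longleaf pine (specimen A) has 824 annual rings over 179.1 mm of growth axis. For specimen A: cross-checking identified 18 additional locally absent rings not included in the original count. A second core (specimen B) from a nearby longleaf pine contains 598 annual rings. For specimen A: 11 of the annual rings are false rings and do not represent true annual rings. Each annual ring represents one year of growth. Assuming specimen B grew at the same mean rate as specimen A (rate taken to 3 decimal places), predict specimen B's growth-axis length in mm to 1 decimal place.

129.2 mm

Specimen A: true annual ring count = 824 − 11 + 18 = 831.
A: Extension rate ≈ 179.1 / 831 = 0.216 mm/year.
For B, 0.216 mm/year × 598 years = 129.2 mm.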